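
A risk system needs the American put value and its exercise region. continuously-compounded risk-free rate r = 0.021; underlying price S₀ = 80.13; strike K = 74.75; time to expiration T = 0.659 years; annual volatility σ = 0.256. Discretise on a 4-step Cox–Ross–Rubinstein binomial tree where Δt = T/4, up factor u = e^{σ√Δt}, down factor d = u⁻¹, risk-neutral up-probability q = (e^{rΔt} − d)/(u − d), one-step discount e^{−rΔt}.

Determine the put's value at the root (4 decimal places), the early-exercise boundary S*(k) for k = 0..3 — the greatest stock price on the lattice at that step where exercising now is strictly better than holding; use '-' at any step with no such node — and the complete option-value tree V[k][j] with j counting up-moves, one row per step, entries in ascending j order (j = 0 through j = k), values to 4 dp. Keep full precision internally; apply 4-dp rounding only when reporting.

Δt=0.16475  u=1.10950  d=0.90131  q=0.49069  discount=0.99655
step 4 (expiry): payoffs max(K−S,0) = 21.8706 9.6560 0.0000 0.0000 0.0000
step 3: (k=3,j=0): S=58.6697, (K−S)⁺=16.0803, hold=15.8221 ⇒ V=16.0803 exercise | (k=3,j=1): S=72.2218, (K−S)⁺=2.5282, hold=4.9009 ⇒ V=4.9009 continue | (k=3,j=2): S=88.9042, (K−S)⁺=0.0000, hold=0.0000 ⇒ V=0.0000 continue | (k=3,j=3): S=109.4401, (K−S)⁺=0.0000, hold=0.0000 ⇒ V=0.0000 continue  boundary S*=58.6697
step 2: (k=2,j=0): S=65.0940, (K−S)⁺=9.6560, hold=10.5580 ⇒ V=10.5580 continue | (k=2,j=1): S=80.1300, (K−S)⁺=0.0000, hold=2.4874 ⇒ V=2.4874 continue | (k=2,j=2): S=98.6391, (K−S)⁺=0.0000, hold=0.0000 ⇒ V=0.0000 continue  boundary S*=-
step 1: (k=1,j=0): S=72.2218, (K−S)⁺=2.5282, hold=6.5751 ⇒ V=6.5751 continue | (k=1,j=1): S=88.9042, (K−S)⁺=0.0000, hold=1.2625 ⇒ V=1.2625 continue  boundary S*=-
step 0: (k=0,j=0): S=80.1300, (K−S)⁺=0.0000, hold=3.9545 ⇒ V=3.9545 continue  boundary S*=-

price = 3.9545
boundary = - - - 58.6697
tree:
3.9545
6.5751 1.2625
10.5580 2.4874 0.0000
16.0803 4.9009 0.0000 0.0000
21.8706 9.6560 0.0000 0.0000 0.0000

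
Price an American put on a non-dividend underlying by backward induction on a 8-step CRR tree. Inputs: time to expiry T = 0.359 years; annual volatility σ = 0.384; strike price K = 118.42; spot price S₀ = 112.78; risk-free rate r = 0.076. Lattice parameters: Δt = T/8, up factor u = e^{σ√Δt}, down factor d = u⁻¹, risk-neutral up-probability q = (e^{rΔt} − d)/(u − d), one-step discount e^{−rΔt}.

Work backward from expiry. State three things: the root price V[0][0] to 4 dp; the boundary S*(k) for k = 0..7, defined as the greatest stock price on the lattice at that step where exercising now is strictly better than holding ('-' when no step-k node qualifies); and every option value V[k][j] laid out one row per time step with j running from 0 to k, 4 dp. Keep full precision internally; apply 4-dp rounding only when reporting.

params: Δt=0.04487 u=1.08475 d=0.92188 q=0.50065 e^(-rΔt)=0.99660
t_8 payoffs: 59.5886 49.1947 36.9645 22.5735 5.6400 0.0000 0.0000 0.0000 0.0000
t_7: node(7,0) S=63.8171 payoff=54.6029 vs cont=54.1998 → 54.6029 [stop]  node(7,1) S=75.0918 payoff=43.3282 vs cont=42.9250 → 43.3282 [stop]  node(7,2) S=88.3585 payoff=30.0615 vs cont=29.6583 → 30.0615 [stop]  node(7,3) S=103.9691 payoff=14.4509 vs cont=14.0477 → 14.4509 [stop]  node(7,4) S=122.3376 payoff=0.0000 vs cont=2.8067 → 2.8067 [wait]  node(7,5) S=143.9514 payoff=0.0000 vs cont=0.0000 → 0.0000 [wait]  node(7,6) S=169.3837 payoff=0.0000 vs cont=0.0000 → 0.0000 [wait]  node(7,7) S=199.3092 payoff=0.0000 vs cont=0.0000 → 0.0000 [wait]  ⇒ S*(7)=103.9691
t_6: node(6,0) S=69.2253 payoff=49.1947 vs cont=48.7915 → 49.1947 [stop]  node(6,1) S=81.4555 payoff=36.9645 vs cont=36.5613 → 36.9645 [stop]  node(6,2) S=95.8465 payoff=22.5735 vs cont=22.1703 → 22.5735 [stop]  node(6,3) S=112.7800 payoff=5.6400 vs cont=8.5919 → 8.5919 [wait]  node(6,4) S=132.7052 payoff=0.0000 vs cont=1.3968 → 1.3968 [wait]  node(6,5) S=156.1506 payoff=0.0000 vs cont=0.0000 → 0.0000 [wait]  node(6,6) S=183.7382 payoff=0.0000 vs cont=0.0000 → 0.0000 [wait]  ⇒ S*(6)=95.8465
t_5: node(5,0) S=75.0918 payoff=43.3282 vs cont=42.9250 → 43.3282 [stop]  node(5,1) S=88.3585 payoff=30.0615 vs cont=29.6583 → 30.0615 [stop]  node(5,2) S=103.9691 payoff=14.4509 vs cont=15.5206 → 15.5206 [wait]  node(5,3) S=122.3376 payoff=0.0000 vs cont=4.9727 → 4.9727 [wait]  node(5,4) S=143.9514 payoff=0.0000 vs cont=0.6951 → 0.6951 [wait]  node(5,5) S=169.3837 payoff=0.0000 vs cont=0.0000 → 0.0000 [wait]  ⇒ S*(5)=88.3585
t_4: node(4,0) S=81.4555 payoff=36.9645 vs cont=36.5613 → 36.9645 [stop]  node(4,1) S=95.8465 payoff=22.5735 vs cont=22.7040 → 22.7040 [wait]  node(4,2) S=112.7800 payoff=5.6400 vs cont=10.2049 → 10.2049 [wait]  node(4,3) S=132.7052 payoff=0.0000 vs cont=2.8215 → 2.8215 [wait]  node(4,4) S=156.1506 payoff=0.0000 vs cont=0.3459 → 0.3459 [wait]  ⇒ S*(4)=81.4555
t_3: node(3,0) S=88.3585 payoff=30.0615 vs cont=29.7234 → 30.0615 [stop]  node(3,1) S=103.9691 payoff=14.4509 vs cont=16.3903 → 16.3903 [wait]  node(3,2) S=122.3376 payoff=0.0000 vs cont=6.4862 → 6.4862 [wait]  node(3,3) S=143.9514 payoff=0.0000 vs cont=1.5767 → 1.5767 [wait]  ⇒ S*(3)=88.3585
t_2: node(2,0) S=95.8465 payoff=22.5735 vs cont=23.1380 → 23.1380 [wait]  node(2,1) S=112.7800 payoff=5.6400 vs cont=11.3929 → 11.3929 [wait]  node(2,2) S=132.7052 payoff=0.0000 vs cont=4.0145 → 4.0145 [wait]  ⇒ S*(2)=-
t_1: node(1,0) S=103.9691 payoff=14.4509 vs cont=17.1990 → 17.1990 [wait]  node(1,1) S=122.3376 payoff=0.0000 vs cont=7.6727 → 7.6727 [wait]  ⇒ S*(1)=-
t_0: node(0,0) S=112.7800 payoff=5.6400 vs cont=12.3874 → 12.3874 [wait]  ⇒ S*(0)=-

price = 12.3874
boundary = - - - 88.3585 81.4555 88.3585 95.8465 103.9691
tree:
12.3874
17.1990 7.6727
23.1380 11.3929 4.0145
30.0615 16.3903 6.4862 1.5767
36.9645 22.7040 10.2049 2.8215 0.3459
43.3282 30.0615 15.5206 4.9727 0.6951 0.0000
49.1947 36.9645 22.5735 8.5919 1.3968 0.0000 0.0000
54.6029 43.3282 30.0615 14.4509 2.8067 0.0000 0.0000 0.0000
59.5886 49.1947 36.9645 22.5735 5.6400 0.0000 0.0000 0.0000 0.0000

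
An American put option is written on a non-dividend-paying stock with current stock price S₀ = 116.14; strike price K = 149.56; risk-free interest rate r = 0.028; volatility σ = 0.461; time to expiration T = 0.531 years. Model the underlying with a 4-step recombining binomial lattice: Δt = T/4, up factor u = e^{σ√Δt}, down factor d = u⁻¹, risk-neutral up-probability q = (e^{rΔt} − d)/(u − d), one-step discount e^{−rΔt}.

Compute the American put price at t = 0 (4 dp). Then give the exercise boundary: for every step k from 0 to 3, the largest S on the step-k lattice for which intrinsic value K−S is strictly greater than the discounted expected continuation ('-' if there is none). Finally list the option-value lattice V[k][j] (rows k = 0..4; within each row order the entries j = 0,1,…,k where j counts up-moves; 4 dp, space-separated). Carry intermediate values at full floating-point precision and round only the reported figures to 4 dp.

Δt=0.13275  u=1.18289  d=0.84538  q=0.46914  discount=0.99629
step 4 (expiry): payoffs max(K−S,0) = 90.2405 66.5578 33.4200 0.0000 0.0000
step 3: (k=3,j=0): S=70.1687, (K−S)⁺=79.3913, hold=78.8364 ⇒ V=79.3913 exercise | (k=3,j=1): S=98.1829, (K−S)⁺=51.3771, hold=50.8223 ⇒ V=51.3771 exercise | (k=3,j=2): S=137.3814, (K−S)⁺=12.1786, hold=17.6755 ⇒ V=17.6755 continue | (k=3,j=3): S=192.2296, (K−S)⁺=0.0000, hold=0.0000 ⇒ V=0.0000 continue  boundary S*=98.1829
step 2: (k=2,j=0): S=83.0022, (K−S)⁺=66.5578, hold=66.0029 ⇒ V=66.5578 exercise | (k=2,j=1): S=116.1400, (K−S)⁺=33.4200, hold=35.4344 ⇒ V=35.4344 continue | (k=2,j=2): S=162.5078, (K−S)⁺=0.0000, hold=9.3484 ⇒ V=9.3484 continue  boundary S*=83.0022
step 1: (k=1,j=0): S=98.1829, (K−S)⁺=51.3771, hold=51.7638 ⇒ V=51.7638 continue | (k=1,j=1): S=137.3814, (K−S)⁺=12.1786, hold=23.1103 ⇒ V=23.1103 continue  boundary S*=-
step 0: (k=0,j=0): S=116.1400, (K−S)⁺=33.4200, hold=38.1791 ⇒ V=38.1791 continue  boundary S*=-

price = 38.1791
boundary = - - 83.0022 98.1829
tree:
38.1791
51.7638 23.1103
66.5578 35.4344 9.3484
79.3913 51.3771 17.6755 0.0000
90.2405 66.5578 33.4200 0.0000 0.0000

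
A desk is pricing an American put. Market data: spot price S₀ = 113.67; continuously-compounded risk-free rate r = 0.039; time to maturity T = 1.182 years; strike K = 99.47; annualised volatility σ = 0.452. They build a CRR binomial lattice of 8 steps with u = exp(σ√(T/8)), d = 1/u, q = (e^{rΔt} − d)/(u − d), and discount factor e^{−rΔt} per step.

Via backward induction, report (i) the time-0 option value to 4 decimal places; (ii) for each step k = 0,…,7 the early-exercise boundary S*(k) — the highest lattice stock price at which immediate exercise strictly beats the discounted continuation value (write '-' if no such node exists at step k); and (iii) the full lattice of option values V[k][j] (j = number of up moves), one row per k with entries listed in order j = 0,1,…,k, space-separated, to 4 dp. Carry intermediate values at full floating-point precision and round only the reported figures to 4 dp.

price = 12.9665
boundary = - - - - 56.7318 47.6839 56.7318 67.4966
tree:
12.9665
18.3275 7.1572
25.1678 10.9368 3.0372
33.4263 16.2820 5.1203 0.7554
42.7382 23.4688 8.4806 1.4422 0.0000
51.7861 32.4855 13.7183 2.7537 0.0000 0.0000
59.3909 42.7382 21.4692 5.2576 0.0000 0.0000 0.0000
65.7830 51.7861 31.9734 10.0383 0.0000 0.0000 0.0000 0.0000
71.1556 59.3909 42.7382 19.1661 0.0000 0.0000 0.0000 0.0000 0.0000

params: Δt=0.14775 u=1.18975 d=0.84051 q=0.47322 e^(-rΔt)=0.99425
t_8 payoffs: 71.1556 59.3909 42.7382 19.1661 0.0000 0.0000 0.0000 0.0000 0.0000
t_7: node(7,0) S=33.6870 payoff=65.7830 vs cont=65.2114 → 65.7830 [stop]  node(7,1) S=47.6839 payoff=51.7861 vs cont=51.2145 → 51.7861 [stop]  node(7,2) S=67.4966 payoff=31.9734 vs cont=31.4019 → 31.9734 [stop]  node(7,3) S=95.5413 payoff=3.9287 vs cont=10.0383 → 10.0383 [wait]  node(7,4) S=135.2386 payoff=0.0000 vs cont=0.0000 → 0.0000 [wait]  node(7,5) S=191.4300 payoff=0.0000 vs cont=0.0000 → 0.0000 [wait]  node(7,6) S=270.9690 payoff=0.0000 vs cont=0.0000 → 0.0000 [wait]  node(7,7) S=383.5562 payoff=0.0000 vs cont=0.0000 → 0.0000 [wait]  ⇒ S*(7)=67.4966
t_6: node(6,0) S=40.0791 payoff=59.3909 vs cont=58.8194 → 59.3909 [stop]  node(6,1) S=56.7318 payoff=42.7382 vs cont=42.1666 → 42.7382 [stop]  node(6,2) S=80.3039 payoff=19.1661 vs cont=21.4692 → 21.4692 [wait]  node(6,3) S=113.6700 payoff=0.0000 vs cont=5.2576 → 5.2576 [wait]  node(6,4) S=160.8997 payoff=0.0000 vs cont=0.0000 → 0.0000 [wait]  node(6,5) S=227.7534 payoff=0.0000 vs cont=0.0000 → 0.0000 [wait]  node(6,6) S=322.3846 payoff=0.0000 vs cont=0.0000 → 0.0000 [wait]  ⇒ S*(6)=56.7318
t_5: node(5,0) S=47.6839 payoff=51.7861 vs cont=51.2145 → 51.7861 [stop]  node(5,1) S=67.4966 payoff=31.9734 vs cont=32.4855 → 32.4855 [wait]  node(5,2) S=95.5413 payoff=3.9287 vs cont=13.7183 → 13.7183 [wait]  node(5,3) S=135.2386 payoff=0.0000 vs cont=2.7537 → 2.7537 [wait]  node(5,4) S=191.4300 payoff=0.0000 vs cont=0.0000 → 0.0000 [wait]  node(5,5) S=270.9690 payoff=0.0000 vs cont=0.0000 → 0.0000 [wait]  ⇒ S*(5)=47.6839
t_4: node(4,0) S=56.7318 payoff=42.7382 vs cont=42.4076 → 42.7382 [stop]  node(4,1) S=80.3039 payoff=19.1661 vs cont=23.4688 → 23.4688 [wait]  node(4,2) S=113.6700 payoff=0.0000 vs cont=8.4806 → 8.4806 [wait]  node(4,3) S=160.8997 payoff=0.0000 vs cont=1.4422 → 1.4422 [wait]  node(4,4) S=227.7534 payoff=0.0000 vs cont=0.0000 → 0.0000 [wait]  ⇒ S*(4)=56.7318
t_3: node(3,0) S=67.4966 payoff=31.9734 vs cont=33.4263 → 33.4263 [wait]  node(3,1) S=95.5413 payoff=3.9287 vs cont=16.2820 → 16.2820 [wait]  node(3,2) S=135.2386 payoff=0.0000 vs cont=5.1203 → 5.1203 [wait]  node(3,3) S=191.4300 payoff=0.0000 vs cont=0.7554 → 0.7554 [wait]  ⇒ S*(3)=-
t_2: node(2,0) S=80.3039 payoff=19.1661 vs cont=25.1678 → 25.1678 [wait]  node(2,1) S=113.6700 payoff=0.0000 vs cont=10.9368 → 10.9368 [wait]  node(2,2) S=160.8997 payoff=0.0000 vs cont=3.0372 → 3.0372 [wait]  ⇒ S*(2)=-
t_1: node(1,0) S=95.5413 payoff=3.9287 vs cont=18.3275 → 18.3275 [wait]  node(1,1) S=135.2386 payoff=0.0000 vs cont=7.1572 → 7.1572 [wait]  ⇒ S*(1)=-
t_0: node(0,0) S=113.6700 payoff=0.0000 vs cont=12.9665 → 12.9665 [wait]  ⇒ S*(0)=-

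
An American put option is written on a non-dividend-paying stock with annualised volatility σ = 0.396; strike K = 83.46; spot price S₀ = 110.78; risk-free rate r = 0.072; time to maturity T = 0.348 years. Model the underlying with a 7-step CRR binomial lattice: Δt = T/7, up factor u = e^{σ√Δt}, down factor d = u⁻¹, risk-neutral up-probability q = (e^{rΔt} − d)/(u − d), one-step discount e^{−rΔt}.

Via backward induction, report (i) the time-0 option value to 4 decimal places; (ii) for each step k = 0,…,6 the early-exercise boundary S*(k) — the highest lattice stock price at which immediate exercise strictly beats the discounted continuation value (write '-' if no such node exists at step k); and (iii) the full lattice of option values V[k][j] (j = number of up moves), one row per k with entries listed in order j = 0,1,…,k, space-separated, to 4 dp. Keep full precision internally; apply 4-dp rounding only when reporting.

price = 0.8556
boundary = - - - - - 71.2412 65.2207
tree:
0.8556
1.5217 0.1909
2.6645 0.3818 0.0000
4.5709 0.7636 0.0000 0.0000
7.6256 1.5272 0.0000 0.0000 0.0000
12.2188 3.0545 0.0000 0.0000 0.0000 0.0000
18.2393 6.1092 0.0000 0.0000 0.0000 0.0000 0.0000
23.7511 12.2188 0.0000 0.0000 0.0000 0.0000 0.0000 0.0000

Δt=0.04971  u=1.09231  d=0.91549  q=0.49822  discount=0.99643
step 7 (expiry): payoffs max(K−S,0) = 23.7511 12.2188 0.0000 0.0000 0.0000 0.0000 0.0000 0.0000
step 6: (k=6,j=0): S=65.2207, (K−S)⁺=18.2393, hold=17.9411 ⇒ V=18.2393 exercise | (k=6,j=1): S=77.8175, (K−S)⁺=5.6425, hold=6.1092 ⇒ V=6.1092 continue | (k=6,j=2): S=92.8473, (K−S)⁺=0.0000, hold=0.0000 ⇒ V=0.0000 continue | (k=6,j=3): S=110.7800, (K−S)⁺=0.0000, hold=0.0000 ⇒ V=0.0000 continue | (k=6,j=4): S=132.1762, (K−S)⁺=0.0000, hold=0.0000 ⇒ V=0.0000 continue | (k=6,j=5): S=157.7050, (K−S)⁺=0.0000, hold=0.0000 ⇒ V=0.0000 continue | (k=6,j=6): S=188.1644, (K−S)⁺=0.0000, hold=0.0000 ⇒ V=0.0000 continue  boundary S*=65.2207
step 5: (k=5,j=0): S=71.2412, (K−S)⁺=12.2188, hold=12.1523 ⇒ V=12.2188 exercise | (k=5,j=1): S=85.0009, (K−S)⁺=0.0000, hold=3.0545 ⇒ V=3.0545 continue | (k=5,j=2): S=101.4181, (K−S)⁺=0.0000, hold=0.0000 ⇒ V=0.0000 continue | (k=5,j=3): S=121.0061, (K−S)⁺=0.0000, hold=0.0000 ⇒ V=0.0000 continue | (k=5,j=4): S=144.3775, (K−S)⁺=0.0000, hold=0.0000 ⇒ V=0.0000 continue | (k=5,j=5): S=172.2627, (K−S)⁺=0.0000, hold=0.0000 ⇒ V=0.0000 continue  boundary S*=71.2412
step 4: (k=4,j=0): S=77.8175, (K−S)⁺=5.6425, hold=7.6256 ⇒ V=7.6256 continue | (k=4,j=1): S=92.8473, (K−S)⁺=0.0000, hold=1.5272 ⇒ V=1.5272 continue | (k=4,j=2): S=110.7800, (K−S)⁺=0.0000, hold=0.0000 ⇒ V=0.0000 continue | (k=4,j=3): S=132.1762, (K−S)⁺=0.0000, hold=0.0000 ⇒ V=0.0000 continue | (k=4,j=4): S=157.7050, (K−S)⁺=0.0000, hold=0.0000 ⇒ V=0.0000 continue  boundary S*=-
step 3: (k=3,j=0): S=85.0009, (K−S)⁺=0.0000, hold=4.5709 ⇒ V=4.5709 continue | (k=3,j=1): S=101.4181, (K−S)⁺=0.0000, hold=0.7636 ⇒ V=0.7636 continue | (k=3,j=2): S=121.0061, (K−S)⁺=0.0000, hold=0.0000 ⇒ V=0.0000 continue | (k=3,j=3): S=144.3775, (K−S)⁺=0.0000, hold=0.0000 ⇒ V=0.0000 continue  boundary S*=-
step 2: (k=2,j=0): S=92.8473, (K−S)⁺=0.0000, hold=2.6645 ⇒ V=2.6645 continue | (k=2,j=1): S=110.7800, (K−S)⁺=0.0000, hold=0.3818 ⇒ V=0.3818 continue | (k=2,j=2): S=132.1762, (K−S)⁺=0.0000, hold=0.0000 ⇒ V=0.0000 continue  boundary S*=-
step 1: (k=1,j=0): S=101.4181, (K−S)⁺=0.0000, hold=1.5217 ⇒ V=1.5217 continue | (k=1,j=1): S=121.0061, (K−S)⁺=0.0000, hold=0.1909 ⇒ V=0.1909 continue  boundary S*=-
step 0: (k=0,j=0): S=110.7800, (K−S)⁺=0.0000, hold=0.8556 ⇒ V=0.8556 continue  boundary S*=-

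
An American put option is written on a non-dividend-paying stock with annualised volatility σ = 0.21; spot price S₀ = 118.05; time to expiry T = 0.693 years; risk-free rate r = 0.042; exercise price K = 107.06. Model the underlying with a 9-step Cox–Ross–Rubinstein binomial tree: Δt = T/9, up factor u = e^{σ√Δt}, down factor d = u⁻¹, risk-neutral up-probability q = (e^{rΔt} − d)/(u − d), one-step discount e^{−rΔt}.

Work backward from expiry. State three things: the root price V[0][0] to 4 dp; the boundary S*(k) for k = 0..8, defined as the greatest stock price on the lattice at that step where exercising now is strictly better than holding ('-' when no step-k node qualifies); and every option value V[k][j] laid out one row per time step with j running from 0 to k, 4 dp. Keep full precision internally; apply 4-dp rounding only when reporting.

price = 2.8276
boundary = - - - - - 88.2122 93.5053 88.2122 93.5053
tree:
2.8276
4.3941 1.3596
6.6522 2.2800 0.4951
9.7684 3.7385 0.9110 0.1037
13.8456 5.9629 1.6523 0.2137 0.0000
18.8478 9.1883 2.9411 0.4403 0.0000 0.0000
23.8413 13.5547 5.1048 0.9075 0.0000 0.0000 0.0000
28.5521 18.8478 8.5488 1.8703 0.0000 0.0000 0.0000 0.0000
32.9962 23.8413 13.5547 3.8546 0.0000 0.0000 0.0000 0.0000 0.0000
37.1887 28.5521 18.8478 7.9441 0.0000 0.0000 0.0000 0.0000 0.0000 0.0000

Δt=0.07700, u=1.06000, d=0.94339, q=0.51321, disc=e^(-rΔt)=0.99677
k=9 terminal: V=max(K-S,0) → 37.1887 28.5521 18.8478 7.9441 0.0000 0.0000 0.0000 0.0000 0.0000 0.0000
k=8: j=0 S=74.0638 intr=32.9962 cont=32.6505 V=32.9962[EX]; j=1 S=83.2187 intr=23.8413 cont=23.4956 V=23.8413[EX]; j=2 S=93.5053 intr=13.5547 cont=13.2091 V=13.5547[EX]; j=3 S=105.0633 intr=1.9967 cont=3.8546 V=3.8546[hold]; j=4 S=118.0500 intr=0.0000 cont=0.0000 V=0.0000[hold]; j=5 S=132.6420 intr=0.0000 cont=0.0000 V=0.0000[hold]; j=6 S=149.0376 intr=0.0000 cont=0.0000 V=0.0000[hold]; j=7 S=167.4599 intr=0.0000 cont=0.0000 V=0.0000[hold]; j=8 S=188.1594 intr=0.0000 cont=0.0000 V=0.0000[hold]  S*(8)=93.5053
k=7: j=0 S=78.5079 intr=28.5521 cont=28.2064 V=28.5521[EX]; j=1 S=88.2122 intr=18.8478 cont=18.5021 V=18.8478[EX]; j=2 S=99.1159 intr=7.9441 cont=8.5488 V=8.5488[hold]; j=3 S=111.3675 intr=0.0000 cont=1.8703 V=1.8703[hold]; j=4 S=125.1335 intr=0.0000 cont=0.0000 V=0.0000[hold]; j=5 S=140.6010 intr=0.0000 cont=0.0000 V=0.0000[hold]; j=6 S=157.9805 intr=0.0000 cont=0.0000 V=0.0000[hold]; j=7 S=177.5082 intr=0.0000 cont=0.0000 V=0.0000[hold]  S*(7)=88.2122
k=6: j=0 S=83.2187 intr=23.8413 cont=23.4956 V=23.8413[EX]; j=1 S=93.5053 intr=13.5547 cont=13.5184 V=13.5547[EX]; j=2 S=105.0633 intr=1.9967 cont=5.1048 V=5.1048[hold]; j=3 S=118.0500 intr=0.0000 cont=0.9075 V=0.9075[hold]; j=4 S=132.6420 intr=0.0000 cont=0.0000 V=0.0000[hold]; j=5 S=149.0376 intr=0.0000 cont=0.0000 V=0.0000[hold]; j=6 S=167.4599 intr=0.0000 cont=0.0000 V=0.0000[hold]  S*(6)=93.5053
k=5: j=0 S=88.2122 intr=18.8478 cont=18.5021 V=18.8478[EX]; j=1 S=99.1159 intr=7.9441 cont=9.1883 V=9.1883[hold]; j=2 S=111.3675 intr=0.0000 cont=2.9411 V=2.9411[hold]; j=3 S=125.1335 intr=0.0000 cont=0.4403 V=0.4403[hold]; j=4 S=140.6010 intr=0.0000 cont=0.0000 V=0.0000[hold]; j=5 S=157.9805 intr=0.0000 cont=0.0000 V=0.0000[hold]  S*(5)=88.2122
k=4: j=0 S=93.5053 intr=13.5547 cont=13.8456 V=13.8456[hold]; j=1 S=105.0633 intr=1.9967 cont=5.9629 V=5.9629[hold]; j=2 S=118.0500 intr=0.0000 cont=1.6523 V=1.6523[hold]; j=3 S=132.6420 intr=0.0000 cont=0.2137 V=0.2137[hold]; j=4 S=149.0376 intr=0.0000 cont=0.0000 V=0.0000[hold]  S*(4)=-
k=3: j=0 S=99.1159 intr=7.9441 cont=9.7684 V=9.7684[hold]; j=1 S=111.3675 intr=0.0000 cont=3.7385 V=3.7385[hold]; j=2 S=125.1335 intr=0.0000 cont=0.9110 V=0.9110[hold]; j=3 S=140.6010 intr=0.0000 cont=0.1037 V=0.1037[hold]  S*(3)=-
k=2: j=0 S=105.0633 intr=1.9967 cont=6.6522 V=6.6522[hold]; j=1 S=118.0500 intr=0.0000 cont=2.2800 V=2.2800[hold]; j=2 S=132.6420 intr=0.0000 cont=0.4951 V=0.4951[hold]  S*(2)=-
k=1: j=0 S=111.3675 intr=0.0000 cont=4.3941 V=4.3941[hold]; j=1 S=125.1335 intr=0.0000 cont=1.3596 V=1.3596[hold]  S*(1)=-
k=0: j=0 S=118.0500 intr=0.0000 cont=2.8276 V=2.8276[hold]  S*(0)=-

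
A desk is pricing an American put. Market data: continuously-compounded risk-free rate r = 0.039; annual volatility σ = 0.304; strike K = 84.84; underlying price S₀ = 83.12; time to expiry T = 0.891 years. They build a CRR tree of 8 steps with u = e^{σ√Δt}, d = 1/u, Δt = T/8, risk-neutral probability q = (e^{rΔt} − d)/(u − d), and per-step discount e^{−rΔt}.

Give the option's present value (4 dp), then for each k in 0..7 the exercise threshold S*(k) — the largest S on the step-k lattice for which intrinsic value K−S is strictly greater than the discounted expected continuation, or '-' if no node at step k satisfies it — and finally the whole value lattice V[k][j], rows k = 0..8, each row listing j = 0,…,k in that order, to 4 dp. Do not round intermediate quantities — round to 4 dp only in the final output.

price = 9.1791
boundary = - - - 61.3089 55.3940 61.3089 67.8553 75.1008
tree:
9.1791
12.9919 5.3864
17.8081 8.2136 2.5618
23.5311 12.1508 4.2862 0.8326
29.4460 17.3118 7.0147 1.5521 0.1090
34.7903 23.5311 11.1460 2.8795 0.2173 0.0000
39.6189 29.4460 16.9847 5.3128 0.4330 0.0000 0.0000
43.9817 34.7903 23.5311 9.7392 0.8630 0.0000 0.0000 0.0000
47.9236 39.6189 29.4460 16.9847 1.7200 0.0000 0.0000 0.0000 0.0000

params: Δt=0.11138 u=1.10678 d=0.90352 q=0.49608 e^(-rΔt)=0.99567
t_8 payoffs: 47.9236 39.6189 29.4460 16.9847 1.7200 0.0000 0.0000 0.0000 0.0000
t_7: node(7,0) S=40.8583 payoff=43.9817 vs cont=43.6140 → 43.9817 [stop]  node(7,1) S=50.0497 payoff=34.7903 vs cont=34.4225 → 34.7903 [stop]  node(7,2) S=61.3089 payoff=23.5311 vs cont=23.1634 → 23.5311 [stop]  node(7,3) S=75.1008 payoff=9.7392 vs cont=9.3714 → 9.7392 [stop]  node(7,4) S=91.9954 payoff=0.0000 vs cont=0.8630 → 0.8630 [wait]  node(7,5) S=112.6906 payoff=0.0000 vs cont=0.0000 → 0.0000 [wait]  node(7,6) S=138.0414 payoff=0.0000 vs cont=0.0000 → 0.0000 [wait]  node(7,7) S=169.0950 payoff=0.0000 vs cont=0.0000 → 0.0000 [wait]  ⇒ S*(7)=75.1008
t_6: node(6,0) S=45.2211 payoff=39.6189 vs cont=39.2512 → 39.6189 [stop]  node(6,1) S=55.3940 payoff=29.4460 vs cont=29.0783 → 29.4460 [stop]  node(6,2) S=67.8553 payoff=16.9847 vs cont=16.6169 → 16.9847 [stop]  node(6,3) S=83.1200 payoff=1.7200 vs cont=5.3128 → 5.3128 [wait]  node(6,4) S=101.8186 payoff=0.0000 vs cont=0.4330 → 0.4330 [wait]  node(6,5) S=124.7236 payoff=0.0000 vs cont=0.0000 → 0.0000 [wait]  node(6,6) S=152.7812 payoff=0.0000 vs cont=0.0000 → 0.0000 [wait]  ⇒ S*(6)=67.8553
t_5: node(5,0) S=50.0497 payoff=34.7903 vs cont=34.4225 → 34.7903 [stop]  node(5,1) S=61.3089 payoff=23.5311 vs cont=23.1634 → 23.5311 [stop]  node(5,2) S=75.1008 payoff=9.7392 vs cont=11.1460 → 11.1460 [wait]  node(5,3) S=91.9954 payoff=0.0000 vs cont=2.8795 → 2.8795 [wait]  node(5,4) S=112.6906 payoff=0.0000 vs cont=0.2173 → 0.2173 [wait]  node(5,5) S=138.0414 payoff=0.0000 vs cont=0.0000 → 0.0000 [wait]  ⇒ S*(5)=61.3089
t_4: node(4,0) S=55.3940 payoff=29.4460 vs cont=29.0783 → 29.4460 [stop]  node(4,1) S=67.8553 payoff=16.9847 vs cont=17.3118 → 17.3118 [wait]  node(4,2) S=83.1200 payoff=1.7200 vs cont=7.0147 → 7.0147 [wait]  node(4,3) S=101.8186 payoff=0.0000 vs cont=1.5521 → 1.5521 [wait]  node(4,4) S=124.7236 payoff=0.0000 vs cont=0.1090 → 0.1090 [wait]  ⇒ S*(4)=55.3940
t_3: node(3,0) S=61.3089 payoff=23.5311 vs cont=23.3250 → 23.5311 [stop]  node(3,1) S=75.1008 payoff=9.7392 vs cont=12.1508 → 12.1508 [wait]  node(3,2) S=91.9954 payoff=0.0000 vs cont=4.2862 → 4.2862 [wait]  node(3,3) S=112.6906 payoff=0.0000 vs cont=0.8326 → 0.8326 [wait]  ⇒ S*(3)=61.3089
t_2: node(2,0) S=67.8553 payoff=16.9847 vs cont=17.8081 → 17.8081 [wait]  node(2,1) S=83.1200 payoff=1.7200 vs cont=8.2136 → 8.2136 [wait]  node(2,2) S=101.8186 payoff=0.0000 vs cont=2.5618 → 2.5618 [wait]  ⇒ S*(2)=-
t_1: node(1,0) S=75.1008 payoff=9.7392 vs cont=12.9919 → 12.9919 [wait]  node(1,1) S=91.9954 payoff=0.0000 vs cont=5.3864 → 5.3864 [wait]  ⇒ S*(1)=-
t_0: node(0,0) S=83.1200 payoff=1.7200 vs cont=9.1791 → 9.1791 [wait]  ⇒ S*(0)=-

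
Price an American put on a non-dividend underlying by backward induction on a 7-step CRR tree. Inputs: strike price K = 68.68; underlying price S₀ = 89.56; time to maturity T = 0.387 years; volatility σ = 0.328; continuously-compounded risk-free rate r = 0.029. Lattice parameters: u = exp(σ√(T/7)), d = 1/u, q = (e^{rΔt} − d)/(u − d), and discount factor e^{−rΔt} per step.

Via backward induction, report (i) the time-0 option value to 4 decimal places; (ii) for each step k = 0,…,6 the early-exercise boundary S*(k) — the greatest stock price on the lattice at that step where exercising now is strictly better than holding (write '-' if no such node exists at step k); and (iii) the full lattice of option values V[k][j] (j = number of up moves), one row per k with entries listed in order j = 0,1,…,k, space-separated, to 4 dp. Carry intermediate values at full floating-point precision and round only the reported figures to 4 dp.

price = 0.6050
boundary = - - - - - - 56.3834
tree:
0.6050
1.0616 0.1337
1.8355 0.2632 0.0000
3.1128 0.5181 0.0000 0.0000
5.1425 1.0198 0.0000 0.0000 0.0000
8.1846 2.0072 0.0000 0.0000 0.0000 0.0000
12.2966 3.9508 0.0000 0.0000 0.0000 0.0000 0.0000
16.4816 7.7761 0.0000 0.0000 0.0000 0.0000 0.0000 0.0000

Δt=0.05529, u=1.08017, d=0.92578, q=0.49112, disc=e^(-rΔt)=0.99840
k=7 terminal: V=max(K-S,0) → 16.4816 7.7761 0.0000 0.0000 0.0000 0.0000 0.0000 0.0000
k=6: j=0 S=56.3834 intr=12.2966 cont=12.1866 V=12.2966[EX]; j=1 S=65.7868 intr=2.8932 cont=3.9508 V=3.9508[hold]; j=2 S=76.7585 intr=0.0000 cont=0.0000 V=0.0000[hold]; j=3 S=89.5600 intr=0.0000 cont=0.0000 V=0.0000[hold]; j=4 S=104.4965 intr=0.0000 cont=0.0000 V=0.0000[hold]; j=5 S=121.9240 intr=0.0000 cont=0.0000 V=0.0000[hold]; j=6 S=142.2581 intr=0.0000 cont=0.0000 V=0.0000[hold]  S*(6)=56.3834
k=5: j=0 S=60.9039 intr=7.7761 cont=8.1846 V=8.1846[hold]; j=1 S=71.0612 intr=0.0000 cont=2.0072 V=2.0072[hold]; j=2 S=82.9125 intr=0.0000 cont=0.0000 V=0.0000[hold]; j=3 S=96.7404 intr=0.0000 cont=0.0000 V=0.0000[hold]; j=4 S=112.8744 intr=0.0000 cont=0.0000 V=0.0000[hold]; j=5 S=131.6992 intr=0.0000 cont=0.0000 V=0.0000[hold]  S*(5)=-
k=4: j=0 S=65.7868 intr=2.8932 cont=5.1425 V=5.1425[hold]; j=1 S=76.7585 intr=0.0000 cont=1.0198 V=1.0198[hold]; j=2 S=89.5600 intr=0.0000 cont=0.0000 V=0.0000[hold]; j=3 S=104.4965 intr=0.0000 cont=0.0000 V=0.0000[hold]; j=4 S=121.9240 intr=0.0000 cont=0.0000 V=0.0000[hold]  S*(4)=-
k=3: j=0 S=71.0612 intr=0.0000 cont=3.1128 V=3.1128[hold]; j=1 S=82.9125 intr=0.0000 cont=0.5181 V=0.5181[hold]; j=2 S=96.7404 intr=0.0000 cont=0.0000 V=0.0000[hold]; j=3 S=112.8744 intr=0.0000 cont=0.0000 V=0.0000[hold]  S*(3)=-
k=2: j=0 S=76.7585 intr=0.0000 cont=1.8355 V=1.8355[hold]; j=1 S=89.5600 intr=0.0000 cont=0.2632 V=0.2632[hold]; j=2 S=104.4965 intr=0.0000 cont=0.0000 V=0.0000[hold]  S*(2)=-
k=1: j=0 S=82.9125 intr=0.0000 cont=1.0616 V=1.0616[hold]; j=1 S=96.7404 intr=0.0000 cont=0.1337 V=0.1337[hold]  S*(1)=-
k=0: j=0 S=89.5600 intr=0.0000 cont=0.6050 V=0.6050[hold]  S*(0)=-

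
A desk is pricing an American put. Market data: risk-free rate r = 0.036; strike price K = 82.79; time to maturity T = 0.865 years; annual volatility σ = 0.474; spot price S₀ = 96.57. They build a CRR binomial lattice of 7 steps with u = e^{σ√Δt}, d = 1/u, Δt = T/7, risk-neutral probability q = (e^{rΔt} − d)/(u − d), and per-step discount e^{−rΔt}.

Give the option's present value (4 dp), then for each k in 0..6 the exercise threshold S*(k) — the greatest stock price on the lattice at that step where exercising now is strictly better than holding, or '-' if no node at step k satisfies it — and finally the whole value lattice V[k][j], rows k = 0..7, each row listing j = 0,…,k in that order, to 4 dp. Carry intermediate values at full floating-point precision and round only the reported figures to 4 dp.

Δt=0.12357, u=1.18131, d=0.84652, q=0.47176, disc=e^(-rΔt)=0.99556
k=7 terminal: V=max(K-S,0) → 52.7088 40.8119 24.2098 1.0418 0.0000 0.0000 0.0000 0.0000
k=6: j=0 S=35.5352 intr=47.2548 cont=46.8873 V=47.2548[EX]; j=1 S=49.5892 intr=33.2008 cont=32.8334 V=33.2008[EX]; j=2 S=69.2013 intr=13.5887 cont=13.2212 V=13.5887[EX]; j=3 S=96.5700 intr=0.0000 cont=0.5479 V=0.5479[hold]; j=4 S=134.7628 intr=0.0000 cont=0.0000 V=0.0000[hold]; j=5 S=188.0605 intr=0.0000 cont=0.0000 V=0.0000[hold]; j=6 S=262.4372 intr=0.0000 cont=0.0000 V=0.0000[hold]  S*(6)=69.2013
k=5: j=0 S=41.9781 intr=40.8119 cont=40.4444 V=40.8119[EX]; j=1 S=58.5802 intr=24.2098 cont=23.8423 V=24.2098[EX]; j=2 S=81.7482 intr=1.0418 cont=7.4036 V=7.4036[hold]; j=3 S=114.0791 intr=0.0000 cont=0.2881 V=0.2881[hold]; j=4 S=159.1966 intr=0.0000 cont=0.0000 V=0.0000[hold]; j=5 S=222.1578 intr=0.0000 cont=0.0000 V=0.0000[hold]  S*(5)=58.5802
k=4: j=0 S=49.5892 intr=33.2008 cont=32.8334 V=33.2008[EX]; j=1 S=69.2013 intr=13.5887 cont=16.2091 V=16.2091[hold]; j=2 S=96.5700 intr=0.0000 cont=4.0288 V=4.0288[hold]; j=3 S=134.7628 intr=0.0000 cont=0.1515 V=0.1515[hold]; j=4 S=188.0605 intr=0.0000 cont=0.0000 V=0.0000[hold]  S*(4)=49.5892
k=3: j=0 S=58.5802 intr=24.2098 cont=25.0731 V=25.0731[hold]; j=1 S=81.7482 intr=1.0418 cont=10.4165 V=10.4165[hold]; j=2 S=114.0791 intr=0.0000 cont=2.1899 V=2.1899[hold]; j=3 S=159.1966 intr=0.0000 cont=0.0797 V=0.0797[hold]  S*(3)=-
k=2: j=0 S=69.2013 intr=13.5887 cont=18.0781 V=18.0781[hold]; j=1 S=96.5700 intr=0.0000 cont=6.5066 V=6.5066[hold]; j=2 S=134.7628 intr=0.0000 cont=1.1891 V=1.1891[hold]  S*(2)=-
k=1: j=0 S=81.7482 intr=1.0418 cont=12.5631 V=12.5631[hold]; j=1 S=114.0791 intr=0.0000 cont=3.9803 V=3.9803[hold]  S*(1)=-
k=0: j=0 S=96.5700 intr=0.0000 cont=8.4763 V=8.4763[hold]  S*(0)=-

price = 8.4763
boundary = - - - - 49.5892 58.5802 69.2013
tree:
8.4763
12.5631 3.9803
18.0781 6.5066 1.1891
25.0731 10.4165 2.1899 0.0797
33.2008 16.2091 4.0288 0.1515 0.0000
40.8119 24.2098 7.4036 0.2881 0.0000 0.0000
47.2548 33.2008 13.5887 0.5479 0.0000 0.0000 0.0000
52.7088 40.8119 24.2098 1.0418 0.0000 0.0000 0.0000 0.0000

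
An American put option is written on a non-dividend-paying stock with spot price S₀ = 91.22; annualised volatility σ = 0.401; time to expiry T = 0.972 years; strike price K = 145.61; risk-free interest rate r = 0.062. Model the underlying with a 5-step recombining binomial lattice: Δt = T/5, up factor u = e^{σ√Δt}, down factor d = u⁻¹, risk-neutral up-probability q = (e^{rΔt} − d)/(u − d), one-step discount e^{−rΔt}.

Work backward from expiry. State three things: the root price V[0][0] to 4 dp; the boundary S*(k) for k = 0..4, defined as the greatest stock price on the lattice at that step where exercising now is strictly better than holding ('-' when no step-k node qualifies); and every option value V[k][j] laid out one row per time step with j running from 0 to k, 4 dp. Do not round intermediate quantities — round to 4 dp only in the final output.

Δt=0.19440  u=1.19340  d=0.83794  q=0.49003  discount=0.98802
step 5 (expiry): payoffs max(K−S,0) = 107.9253 91.9396 69.1728 36.7483 0.0000 0.0000
step 4: (k=4,j=0): S=44.9728, (K−S)⁺=100.6372, hold=98.8927 ⇒ V=100.6372 exercise | (k=4,j=1): S=64.0501, (K−S)⁺=81.5599, hold=79.8154 ⇒ V=81.5599 exercise | (k=4,j=2): S=91.2200, (K−S)⁺=54.3900, hold=52.6455 ⇒ V=54.3900 exercise | (k=4,j=3): S=129.9153, (K−S)⁺=15.6947, hold=18.5161 ⇒ V=18.5161 continue | (k=4,j=4): S=185.0250, (K−S)⁺=0.0000, hold=0.0000 ⇒ V=0.0000 continue  boundary S*=91.2200
step 3: (k=3,j=0): S=53.6704, (K−S)⁺=91.9396, hold=90.1951 ⇒ V=91.9396 exercise | (k=3,j=1): S=76.4372, (K−S)⁺=69.1728, hold=67.4283 ⇒ V=69.1728 exercise | (k=3,j=2): S=108.8617, (K−S)⁺=36.7483, hold=36.3698 ⇒ V=36.7483 exercise | (k=3,j=3): S=155.0405, (K−S)⁺=0.0000, hold=9.3296 ⇒ V=9.3296 continue  boundary S*=108.8617
step 2: (k=2,j=0): S=64.0501, (K−S)⁺=81.5599, hold=79.8154 ⇒ V=81.5599 exercise | (k=2,j=1): S=91.2200, (K−S)⁺=54.3900, hold=52.6455 ⇒ V=54.3900 exercise | (k=2,j=2): S=129.9153, (K−S)⁺=15.6947, hold=23.0331 ⇒ V=23.0331 continue  boundary S*=91.2200
step 1: (k=1,j=0): S=76.4372, (K−S)⁺=69.1728, hold=67.4283 ⇒ V=69.1728 exercise | (k=1,j=1): S=108.8617, (K−S)⁺=36.7483, hold=38.5567 ⇒ V=38.5567 continue  boundary S*=76.4372
step 0: (k=0,j=0): S=91.2200, (K−S)⁺=54.3900, hold=53.5211 ⇒ V=54.3900 exercise  boundary S*=91.2200

price = 54.3900
boundary = 91.2200 76.4372 91.2200 108.8617 91.2200
tree:
54.3900
69.1728 38.5567
81.5599 54.3900 23.0331
91.9396 69.1728 36.7483 9.3296
100.6372 81.5599 54.3900 18.5161 0.0000
107.9253 91.9396 69.1728 36.7483 0.0000 0.0000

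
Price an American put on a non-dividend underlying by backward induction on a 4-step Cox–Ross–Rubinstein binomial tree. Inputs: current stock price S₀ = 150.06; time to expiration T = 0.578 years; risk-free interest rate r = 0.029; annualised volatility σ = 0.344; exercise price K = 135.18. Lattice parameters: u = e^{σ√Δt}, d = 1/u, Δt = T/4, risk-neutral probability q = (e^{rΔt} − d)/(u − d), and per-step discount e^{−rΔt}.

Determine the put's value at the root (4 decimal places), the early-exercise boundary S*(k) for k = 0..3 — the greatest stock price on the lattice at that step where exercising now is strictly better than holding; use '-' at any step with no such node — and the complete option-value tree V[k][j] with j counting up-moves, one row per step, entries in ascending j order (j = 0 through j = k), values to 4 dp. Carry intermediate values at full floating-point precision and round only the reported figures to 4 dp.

Δt=0.14450  u=1.13970  d=0.87742  q=0.48337  discount=0.99582
step 4 (expiry): payoffs max(K−S,0) = 46.2389 19.6529 0.0000 0.0000 0.0000
step 3: (k=3,j=0): S=101.3662, (K−S)⁺=33.8138, hold=33.2485 ⇒ V=33.8138 exercise | (k=3,j=1): S=131.6662, (K−S)⁺=3.5138, hold=10.1109 ⇒ V=10.1109 continue | (k=3,j=2): S=171.0234, (K−S)⁺=0.0000, hold=0.0000 ⇒ V=0.0000 continue | (k=3,j=3): S=222.1451, (K−S)⁺=0.0000, hold=0.0000 ⇒ V=0.0000 continue  boundary S*=101.3662
step 2: (k=2,j=0): S=115.5271, (K−S)⁺=19.6529, hold=22.2632 ⇒ V=22.2632 continue | (k=2,j=1): S=150.0600, (K−S)⁺=0.0000, hold=5.2018 ⇒ V=5.2018 continue | (k=2,j=2): S=194.9154, (K−S)⁺=0.0000, hold=0.0000 ⇒ V=0.0000 continue  boundary S*=-
step 1: (k=1,j=0): S=131.6662, (K−S)⁺=3.5138, hold=13.9577 ⇒ V=13.9577 continue | (k=1,j=1): S=171.0234, (K−S)⁺=0.0000, hold=2.6762 ⇒ V=2.6762 continue  boundary S*=-
step 0: (k=0,j=0): S=150.0600, (K−S)⁺=0.0000, hold=8.4690 ⇒ V=8.4690 continue  boundary S*=-

price = 8.4690
boundary = - - - 101.3662
tree:
8.4690
13.9577 2.6762
22.2632 5.2018 0.0000
33.8138 10.1109 0.0000 0.0000
46.2389 19.6529 0.0000 0.0000 0.0000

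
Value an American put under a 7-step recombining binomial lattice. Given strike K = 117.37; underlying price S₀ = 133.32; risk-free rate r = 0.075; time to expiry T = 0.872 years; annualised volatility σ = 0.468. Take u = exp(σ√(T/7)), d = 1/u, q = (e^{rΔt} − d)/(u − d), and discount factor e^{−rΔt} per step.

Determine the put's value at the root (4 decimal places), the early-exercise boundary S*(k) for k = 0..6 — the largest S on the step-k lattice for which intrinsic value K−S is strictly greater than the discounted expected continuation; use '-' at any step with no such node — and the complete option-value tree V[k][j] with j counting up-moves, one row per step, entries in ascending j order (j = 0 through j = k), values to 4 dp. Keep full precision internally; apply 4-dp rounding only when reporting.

params: Δt=0.12457 u=1.17960 d=0.84774 q=0.48708 e^(-rΔt)=0.99070
t_7 payoffs: 75.4192 58.9968 36.1457 4.3491 0.0000 0.0000 0.0000 0.0000
t_6: node(6,0) S=49.4854 payoff=67.8846 vs cont=66.7931 → 67.8846 [stop]  node(6,1) S=68.8573 payoff=48.5127 vs cont=47.4213 → 48.5127 [stop]  node(6,2) S=95.8126 payoff=21.5574 vs cont=20.4659 → 21.5574 [stop]  node(6,3) S=133.3200 payoff=0.0000 vs cont=2.2100 → 2.2100 [wait]  node(6,4) S=185.5103 payoff=0.0000 vs cont=0.0000 → 0.0000 [wait]  node(6,5) S=258.1314 payoff=0.0000 vs cont=0.0000 → 0.0000 [wait]  node(6,6) S=359.1811 payoff=0.0000 vs cont=0.0000 → 0.0000 [wait]  ⇒ S*(6)=95.8126
t_5: node(5,0) S=58.3732 payoff=58.9968 vs cont=57.9053 → 58.9968 [stop]  node(5,1) S=81.2243 payoff=36.1457 vs cont=35.0542 → 36.1457 [stop]  node(5,2) S=113.0209 payoff=4.3491 vs cont=12.0208 → 12.0208 [wait]  node(5,3) S=157.2649 payoff=0.0000 vs cont=1.1230 → 1.1230 [wait]  node(5,4) S=218.8288 payoff=0.0000 vs cont=0.0000 → 0.0000 [wait]  node(5,5) S=304.4929 payoff=0.0000 vs cont=0.0000 → 0.0000 [wait]  ⇒ S*(5)=81.2243
t_4: node(4,0) S=68.8573 payoff=48.5127 vs cont=47.4213 → 48.5127 [stop]  node(4,1) S=95.8126 payoff=21.5574 vs cont=24.1680 → 24.1680 [wait]  node(4,2) S=133.3200 payoff=0.0000 vs cont=6.6502 → 6.6502 [wait]  node(4,3) S=185.5103 payoff=0.0000 vs cont=0.5706 → 0.5706 [wait]  node(4,4) S=258.1314 payoff=0.0000 vs cont=0.0000 → 0.0000 [wait]  ⇒ S*(4)=68.8573
t_3: node(3,0) S=81.2243 payoff=36.1457 vs cont=36.3139 → 36.3139 [wait]  node(3,1) S=113.0209 payoff=4.3491 vs cont=15.4899 → 15.4899 [wait]  node(3,2) S=157.2649 payoff=0.0000 vs cont=3.6546 → 3.6546 [wait]  node(3,3) S=218.8288 payoff=0.0000 vs cont=0.2900 → 0.2900 [wait]  ⇒ S*(3)=-
t_2: node(2,0) S=95.8126 payoff=21.5574 vs cont=25.9275 → 25.9275 [wait]  node(2,1) S=133.3200 payoff=0.0000 vs cont=9.6347 → 9.6347 [wait]  node(2,2) S=185.5103 payoff=0.0000 vs cont=1.9970 → 1.9970 [wait]  ⇒ S*(2)=-
t_1: node(1,0) S=113.0209 payoff=4.3491 vs cont=17.8243 → 17.8243 [wait]  node(1,1) S=157.2649 payoff=0.0000 vs cont=5.8595 → 5.8595 [wait]  ⇒ S*(1)=-
t_0: node(0,0) S=133.3200 payoff=0.0000 vs cont=11.8849 → 11.8849 [wait]  ⇒ S*(0)=-

price = 11.8849
boundary = - - - - 68.8573 81.2243 95.8126
tree:
11.8849
17.8243 5.8595
25.9275 9.6347 1.9970
36.3139 15.4899 3.6546 0.2900
48.5127 24.1680 6.6502 0.5706 0.0000
58.9968 36.1457 12.0208 1.1230 0.0000 0.0000
67.8846 48.5127 21.5574 2.2100 0.0000 0.0000 0.0000
75.4192 58.9968 36.1457 4.3491 0.0000 0.0000 0.0000 0.0000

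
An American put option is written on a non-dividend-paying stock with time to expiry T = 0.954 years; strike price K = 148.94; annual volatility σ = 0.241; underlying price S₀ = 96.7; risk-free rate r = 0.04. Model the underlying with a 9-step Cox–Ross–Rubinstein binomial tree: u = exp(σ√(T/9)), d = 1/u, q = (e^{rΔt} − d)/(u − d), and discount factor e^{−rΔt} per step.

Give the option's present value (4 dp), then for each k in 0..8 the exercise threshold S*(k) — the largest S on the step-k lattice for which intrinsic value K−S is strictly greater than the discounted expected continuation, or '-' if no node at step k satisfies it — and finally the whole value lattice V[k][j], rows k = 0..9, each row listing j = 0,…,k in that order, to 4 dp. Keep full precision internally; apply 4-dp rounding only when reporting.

price = 52.2400
boundary = 96.7000 104.5931 113.1304 104.5931 113.1304 104.5931 113.1304 122.3646 132.3525
tree:
52.2400
59.5374 44.3469
66.2842 52.2400 35.8096
72.5217 59.5374 44.3469 27.0884
78.2886 66.2842 52.2400 35.8096 18.8499
83.6203 72.5217 59.5374 44.3469 26.5932 11.4915
88.5496 78.2886 66.2842 52.2400 35.8096 17.8698 5.3966
93.1069 83.6203 72.5217 59.5374 44.3469 26.5754 9.5693 1.3915
97.3204 88.5496 78.2886 66.2842 52.2400 35.8096 16.5875 2.8370 0.0000
101.2158 93.1069 83.6203 72.5217 59.5374 44.3469 26.5754 5.7843 0.0000 0.0000

Δt=0.10600, u=1.08162, d=0.92454, q=0.50744, disc=e^(-rΔt)=0.99577
k=9 terminal: V=max(K-S,0) → 101.2158 93.1069 83.6203 72.5217 59.5374 44.3469 26.5754 5.7843 0.0000 0.0000
k=8: j=0 S=51.6196 intr=97.3204 cont=96.6902 V=97.3204[EX]; j=1 S=60.3904 intr=88.5496 cont=87.9194 V=88.5496[EX]; j=2 S=70.6514 intr=78.2886 cont=77.6584 V=78.2886[EX]; j=3 S=82.6558 intr=66.2842 cont=65.6540 V=66.2842[EX]; j=4 S=96.7000 intr=52.2400 cont=51.6098 V=52.2400[EX]; j=5 S=113.1304 intr=35.8096 cont=35.1794 V=35.8096[EX]; j=6 S=132.3525 intr=16.5875 cont=15.9573 V=16.5875[EX]; j=7 S=154.8407 intr=0.0000 cont=2.8370 V=2.8370[hold]; j=8 S=181.1499 intr=0.0000 cont=0.0000 V=0.0000[hold]  S*(8)=132.3525
k=7: j=0 S=55.8331 intr=93.1069 cont=92.4768 V=93.1069[EX]; j=1 S=65.3197 intr=83.6203 cont=82.9901 V=83.6203[EX]; j=2 S=76.4183 intr=72.5217 cont=71.8916 V=72.5217[EX]; j=3 S=89.4026 intr=59.5374 cont=58.9073 V=59.5374[EX]; j=4 S=104.5931 intr=44.3469 cont=43.7168 V=44.3469[EX]; j=5 S=122.3646 intr=26.5754 cont=25.9452 V=26.5754[EX]; j=6 S=143.1557 intr=5.7843 cont=9.5693 V=9.5693[hold]; j=7 S=167.4795 intr=0.0000 cont=1.3915 V=1.3915[hold]  S*(7)=122.3646
k=6: j=0 S=60.3904 intr=88.5496 cont=87.9194 V=88.5496[EX]; j=1 S=70.6514 intr=78.2886 cont=77.6584 V=78.2886[EX]; j=2 S=82.6558 intr=66.2842 cont=65.6540 V=66.2842[EX]; j=3 S=96.7000 intr=52.2400 cont=51.6098 V=52.2400[EX]; j=4 S=113.1304 intr=35.8096 cont=35.1794 V=35.8096[EX]; j=5 S=132.3525 intr=16.5875 cont=17.8698 V=17.8698[hold]; j=6 S=154.8407 intr=0.0000 cont=5.3966 V=5.3966[hold]  S*(6)=113.1304
k=5: j=0 S=65.3197 intr=83.6203 cont=82.9901 V=83.6203[EX]; j=1 S=76.4183 intr=72.5217 cont=71.8916 V=72.5217[EX]; j=2 S=89.4026 intr=59.5374 cont=58.9073 V=59.5374[EX]; j=3 S=104.5931 intr=44.3469 cont=43.7168 V=44.3469[EX]; j=4 S=122.3646 intr=26.5754 cont=26.5932 V=26.5932[hold]; j=5 S=143.1557 intr=5.7843 cont=11.4915 V=11.4915[hold]  S*(5)=104.5931
k=4: j=0 S=70.6514 intr=78.2886 cont=77.6584 V=78.2886[EX]; j=1 S=82.6558 intr=66.2842 cont=65.6540 V=66.2842[EX]; j=2 S=96.7000 intr=52.2400 cont=51.6098 V=52.2400[EX]; j=3 S=113.1304 intr=35.8096 cont=35.1884 V=35.8096[EX]; j=4 S=132.3525 intr=16.5875 cont=18.8499 V=18.8499[hold]  S*(4)=113.1304
k=3: j=0 S=76.4183 intr=72.5217 cont=71.8916 V=72.5217[EX]; j=1 S=89.4026 intr=59.5374 cont=58.9073 V=59.5374[EX]; j=2 S=104.5931 intr=44.3469 cont=43.7168 V=44.3469[EX]; j=3 S=122.3646 intr=26.5754 cont=27.0884 V=27.0884[hold]  S*(3)=104.5931
k=2: j=0 S=82.6558 intr=66.2842 cont=65.6540 V=66.2842[EX]; j=1 S=96.7000 intr=52.2400 cont=51.6098 V=52.2400[EX]; j=2 S=113.1304 intr=35.8096 cont=35.4386 V=35.8096[EX]  S*(2)=113.1304
k=1: j=0 S=89.4026 intr=59.5374 cont=58.9073 V=59.5374[EX]; j=1 S=104.5931 intr=44.3469 cont=43.7168 V=44.3469[EX]  S*(1)=104.5931
k=0: j=0 S=96.7000 intr=52.2400 cont=51.6098 V=52.2400[EX]  S*(0)=96.7000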